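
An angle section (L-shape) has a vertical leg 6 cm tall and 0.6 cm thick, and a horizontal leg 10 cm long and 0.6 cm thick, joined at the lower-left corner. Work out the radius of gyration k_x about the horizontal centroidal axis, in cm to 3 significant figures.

Decompose the section into non-overlapping parts with the origin at the bottom-left of its bounding rectangle.
Vertical leg: 0.6 × 6, A = 3.6 cm², y = 3 cm, Ī = 10.8 cm⁴.
Horizontal leg (remainder): 9.4 × 0.6, A = 5.64 cm², y = 0.3 cm, Ī = 0.1692 cm⁴.
Centroid: ȳ = ΣA·y / ΣA = 1.3519 cm.
Transfer each piece to the horizontal centroidal axis using Ī + A·d² with d = y − 1.3519:
  vertical leg: d = 1.6481 cm → contributes +20.578 cm⁴
  horizontal leg (remainder): d = -1.0519 cm → contributes +6.4104 cm⁴
Total I = 26.988 cm⁴.
Radius of gyration: k = √(I/A) = √(26.988 / 9.24) = 1.709 cm.

k_x ≈ 1.71 cm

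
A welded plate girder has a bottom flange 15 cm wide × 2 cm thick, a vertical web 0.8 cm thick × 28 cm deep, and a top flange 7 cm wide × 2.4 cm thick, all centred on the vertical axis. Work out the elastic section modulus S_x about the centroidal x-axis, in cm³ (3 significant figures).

S_x ≈ 602 cm³

Treat the section as a set of non-overlapping primitives; coordinates are from the bounding-box lower-left.
Bottom plate: 15 × 2, A = 30 cm², y = 1 cm, Ī = 10 cm⁴.
Web plate: 0.8 × 28, A = 22.4 cm², y = 16 cm, Ī = 1463.5 cm⁴.
Top plate: 7 × 2.4, A = 16.8 cm², y = 31.2 cm, Ī = 8.064 cm⁴.
Centroid: ȳ = ΣA·y / ΣA = 13.187 cm.
Transfer each piece to the centroidal x-axis using Ī + A·d² with d = y − 13.187:
  bottom plate: d = -12.187 cm → contributes +4465.9 cm⁴
  web plate: d = 2.8127 cm → contributes +1640.7 cm⁴
  top plate: d = 18.013 cm → contributes +5 459 cm⁴
Total I = 11 566 cm⁴.
Extreme fibre distance c = 19.213 cm; S = I/c = 601.97 cm³.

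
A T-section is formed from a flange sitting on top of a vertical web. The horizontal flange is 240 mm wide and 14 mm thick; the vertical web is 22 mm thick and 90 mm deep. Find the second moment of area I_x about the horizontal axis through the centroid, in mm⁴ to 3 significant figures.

I_x ≈ 4.76 × 10⁶ mm⁴

Split into non-overlapping primitives; take the origin at the lower-left of the bounding box.
Flange: 240 × 14, A = 3 360 mm², y = 97 mm, Ī = 54 880 mm⁴.
Web: 22 × 90, A = 1 980 mm², y = 45 mm, Ī = 1 336 500 mm⁴.
Centroid: ȳ = ΣA·y / ΣA = 77.719 mm.
Transfer each piece to the horizontal axis through the centroid using Ī + A·d² with d = y − 77.719:
  flange: d = 19.281 mm → contributes +1 303 970 mm⁴
  web: d = -32.719 mm → contributes +3 456 168 mm⁴
Total I = 4 760 139 mm⁴.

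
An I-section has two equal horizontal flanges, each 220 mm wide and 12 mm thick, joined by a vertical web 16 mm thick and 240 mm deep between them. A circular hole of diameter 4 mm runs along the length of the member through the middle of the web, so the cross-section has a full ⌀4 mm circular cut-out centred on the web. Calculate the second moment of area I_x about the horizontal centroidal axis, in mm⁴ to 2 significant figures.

I_x ≈ 1.0 × 10⁸ mm⁴

Split into non-overlapping primitives; take the origin at the lower-left of the bounding box.
Bottom flange: 220 × 12, A = 2 640 mm², y = 6 mm, Ī = 31 680 mm⁴.
Web: 16 × 240, A = 3 840 mm², y = 132 mm, Ī = 18 432 000 mm⁴.
Top flange: 220 × 12, A = 2 640 mm², y = 258 mm, Ī = 31 680 mm⁴.
Hole (subtracted): ⌀4, A = 12.57 mm², y = 132 mm, Ī = 12.57 mm⁴.
By symmetry the centroid is at mid-height, ȳ = 132 mm.
Transfer each piece to the horizontal centroidal axis using Ī + A·d² with d = y − 132:
  bottom flange: d = -126 mm → contributes +41 944 320 mm⁴
  web: d = 0 mm → contributes +18 432 000 mm⁴
  top flange: d = 126 mm → contributes +41 944 320 mm⁴
  hole: d = 0 mm → contributes −12.57 mm⁴
Total I = 102 320 627 mm⁴.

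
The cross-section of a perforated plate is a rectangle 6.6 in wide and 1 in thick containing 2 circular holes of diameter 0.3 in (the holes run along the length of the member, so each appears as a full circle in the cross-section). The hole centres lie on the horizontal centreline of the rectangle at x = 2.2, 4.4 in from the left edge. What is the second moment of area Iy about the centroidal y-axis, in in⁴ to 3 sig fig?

Iy ≈ 23.8 in⁴

Treat the section as a set of non-overlapping primitives; coordinates are from the bounding-box lower-left.
Plate: 6.6 × 1, A = 6.6 in², x = 3.3 in, Ī = 23.958 in⁴.
Hole 1 (subtracted): ⌀0.3, A = 0.070686 in², x = 2.2 in, Ī = 0.00039761 in⁴.
Hole 2 (subtracted): ⌀0.3, A = 0.070686 in², x = 4.4 in, Ī = 0.00039761 in⁴.
By symmetry the centroid is at mid-width, x̄ = 3.3 in.
Transfer each piece to the centroidal y-axis using Ī + A·d² with d = x − 3.3:
  plate: d = 0 in → contributes +23.958 in⁴
  hole 1: d = -1.1 in → contributes −0.085927 in⁴
  hole 2: d = 1.1 in → contributes −0.085927 in⁴
Total I = 23.786 in⁴.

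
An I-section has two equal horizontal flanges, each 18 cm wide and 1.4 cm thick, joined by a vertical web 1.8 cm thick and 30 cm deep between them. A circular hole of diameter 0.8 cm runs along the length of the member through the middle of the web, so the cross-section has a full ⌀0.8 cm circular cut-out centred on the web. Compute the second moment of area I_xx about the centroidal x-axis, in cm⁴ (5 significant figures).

Treat the section as a set of non-overlapping primitives; coordinates are from the bounding-box lower-left.
Bottom flange: 18 × 1.4, A = 25.2 cm², y = 0.7 cm, Ī = 4.116 cm⁴.
Web: 1.8 × 30, A = 54 cm², y = 16.4 cm, Ī = 4 050 cm⁴.
Top flange: 18 × 1.4, A = 25.2 cm², y = 32.1 cm, Ī = 4.116 cm⁴.
Hole (subtracted): ⌀0.8, A = 0.5026548 cm², y = 16.4 cm, Ī = 0.02010619 cm⁴.
By symmetry the centroid is at mid-height, ȳ = 16.4 cm.
Transfer each piece to the centroidal x-axis using Ī + A·d² with d = y − 16.4:
  bottom flange: d = -15.7 cm → contributes +6215.664 cm⁴
  web: d = 0 cm → contributes +4 050 cm⁴
  top flange: d = 15.7 cm → contributes +6215.664 cm⁴
  hole: d = 0 cm → contributes −0.02010619 cm⁴
Total I = 16481.31 cm⁴.

I_xx ≈ 1.6481 × 10⁴ cm⁴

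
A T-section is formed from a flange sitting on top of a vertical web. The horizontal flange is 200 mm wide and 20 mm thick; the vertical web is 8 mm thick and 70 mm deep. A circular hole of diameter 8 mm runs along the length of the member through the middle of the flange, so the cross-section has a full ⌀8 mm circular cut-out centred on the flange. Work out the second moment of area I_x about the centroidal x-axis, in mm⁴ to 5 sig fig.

I_x ≈ 1.3550 × 10⁶ mm⁴

Decompose the section into non-overlapping parts with the origin at the bottom-left of its bounding rectangle.
Flange: 200 × 20, A = 4 000 mm², y = 80 mm, Ī = 133333.3 mm⁴.
Web: 8 × 70, A = 560 mm², y = 35 mm, Ī = 228666.7 mm⁴.
Hole (subtracted): ⌀8, A = 50.26548 mm², y = 80 mm, Ī = 201.0619 mm⁴.
Centroid: ȳ = ΣA·y / ΣA = 74.41209 mm.
Transfer each piece to the centroidal x-axis using Ī + A·d² with d = y − 74.41209:
  flange: d = 5.587912 mm → contributes +258232.4 mm⁴
  web: d = -39.41209 mm → contributes +1 098 522 mm⁴
  hole: d = 5.587912 mm → contributes −1770.59 mm⁴
Total I = 1 354 984 mm⁴.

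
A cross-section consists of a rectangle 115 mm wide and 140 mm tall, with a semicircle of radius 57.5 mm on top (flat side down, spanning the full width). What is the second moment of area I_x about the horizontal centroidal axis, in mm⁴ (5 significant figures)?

I_x ≈ 6.2492 × 10⁷ mm⁴

Split into non-overlapping primitives; take the origin at the lower-left of the bounding box.
Rectangular body: 115 × 140, A = 16 100 mm², y = 70 mm, Ī = 26 296 667 mm⁴.
Semicircular cap: semicircle r = 57.5, A = 5193.445 mm², y = 164.4038 mm, Ī = 1 199 785 mm⁴.
Centroid: ȳ = ΣA·y / ΣA = 93.02496 mm.
Transfer each piece to the horizontal centroidal axis using Ī + A·d² with d = y − 93.02496:
  rectangular body: d = -23.02496 mm → contributes +34 832 063 mm⁴
  semicircular cap: d = 71.3788 mm → contributes +27 660 039 mm⁴
Total I = 62 492 102 mm⁴.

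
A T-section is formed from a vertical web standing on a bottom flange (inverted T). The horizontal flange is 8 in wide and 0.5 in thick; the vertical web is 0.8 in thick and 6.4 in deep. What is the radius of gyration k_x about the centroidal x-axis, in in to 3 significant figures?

Split into non-overlapping primitives; take the origin at the lower-left of the bounding box.
Flange: 8 × 0.5, A = 4 in², y = 0.25 in, Ī = 0.083333 in⁴.
Web: 0.8 × 6.4, A = 5.12 in², y = 3.7 in, Ī = 17.476 in⁴.
Centroid: ȳ = ΣA·y / ΣA = 2.1868 in.
Transfer each piece to the centroidal x-axis using Ī + A·d² with d = y − 2.1868:
  flange: d = -1.9368 in → contributes +15.089 in⁴
  web: d = 1.5132 in → contributes +29.199 in⁴
Total I = 44.288 in⁴.
Radius of gyration: k = √(I/A) = √(44.288 / 9.12) = 2.2037 in.

k_x ≈ 2.20 in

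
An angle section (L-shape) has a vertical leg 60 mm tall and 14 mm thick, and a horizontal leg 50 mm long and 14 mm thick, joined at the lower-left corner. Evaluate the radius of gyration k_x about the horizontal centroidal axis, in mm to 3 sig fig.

k_x ≈ 17.8 mm

Decompose the section into non-overlapping parts with the origin at the bottom-left of its bounding rectangle.
Vertical leg: 14 × 60, A = 840 mm², y = 30 mm, Ī = 252 000 mm⁴.
Horizontal leg (remainder): 36 × 14, A = 504 mm², y = 7 mm, Ī = 8 232 mm⁴.
Centroid: ȳ = ΣA·y / ΣA = 21.375 mm.
Transfer each piece to the horizontal centroidal axis using Ī + A·d² with d = y − 21.375:
  vertical leg: d = 8.625 mm → contributes +314 488 mm⁴
  horizontal leg (remainder): d = -14.375 mm → contributes +112 379 mm⁴
Total I = 426 867 mm⁴.
Radius of gyration: k = √(I/A) = √(426 867 / 1 344) = 17.822 mm.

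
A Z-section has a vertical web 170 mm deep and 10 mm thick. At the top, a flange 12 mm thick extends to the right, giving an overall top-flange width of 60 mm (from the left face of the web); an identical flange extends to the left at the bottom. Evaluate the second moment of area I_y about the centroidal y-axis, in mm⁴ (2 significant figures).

Break the section into simple shapes (no overlaps), measuring from the bottom-left corner of the bounding box.
Web: 10 × 170, A = 1 700 mm², x = 55 mm, Ī = 14 167 mm⁴.
Top flange (beyond web): 50 × 12, A = 600 mm², x = 85 mm, Ī = 125 000 mm⁴.
Bottom flange (beyond web): 50 × 12, A = 600 mm², x = 25 mm, Ī = 125 000 mm⁴.
Centroid: x̄ = ΣA·x / ΣA = 55 mm.
Transfer each piece to the centroidal y-axis using Ī + A·d² with d = x − 55:
  web: d = 0 mm → contributes +14 167 mm⁴
  top flange (beyond web): d = 30 mm → contributes +665 000 mm⁴
  bottom flange (beyond web): d = -30 mm → contributes +665 000 mm⁴
Total I = 1 344 167 mm⁴.

I_y ≈ 1.3 × 10⁶ mm⁴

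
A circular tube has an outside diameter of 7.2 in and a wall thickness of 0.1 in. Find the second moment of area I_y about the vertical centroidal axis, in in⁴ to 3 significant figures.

Split into non-overlapping primitives; take the origin at the lower-left of the bounding box.
Outer circle: ⌀7.2, A = 40.715 in², x = 3.6 in, Ī = 131.92 in⁴.
Bore (subtracted): ⌀7, A = 38.485 in², x = 3.6 in, Ī = 117.86 in⁴.
By symmetry the centroid is at mid-width, x̄ = 3.6 in.
All pieces are centred on the vertical centroidal axis, so I = ΣĪ (holes subtracted) = 14.058 in⁴.

I_y ≈ 14.1 in⁴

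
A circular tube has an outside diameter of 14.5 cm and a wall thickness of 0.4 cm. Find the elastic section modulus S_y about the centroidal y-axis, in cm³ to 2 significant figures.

S_y ≈ 61 cm³

Treat the section as a set of non-overlapping primitives; coordinates are from the bounding-box lower-left.
Outer circle: ⌀14.5, A = 165.1 cm², x = 7.25 cm, Ī = 2 170 cm⁴.
Bore (subtracted): ⌀13.7, A = 147.4 cm², x = 7.25 cm, Ī = 1 729 cm⁴.
By symmetry the centroid is at mid-width, x̄ = 7.25 cm.
All pieces are centred on the centroidal y-axis, so I = ΣĪ (holes subtracted) = 440.7 cm⁴.
Extreme fibre distance c = 7.25 cm; S = I/c = 60.78 cm³.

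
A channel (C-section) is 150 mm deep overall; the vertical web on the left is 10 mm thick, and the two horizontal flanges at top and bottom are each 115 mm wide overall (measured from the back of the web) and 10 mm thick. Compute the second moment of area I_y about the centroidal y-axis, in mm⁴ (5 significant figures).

Split into non-overlapping primitives; take the origin at the lower-left of the bounding box.
Web: 10 × 150, A = 1 500 mm², x = 5 mm, Ī = 12 500 mm⁴.
Top flange (beyond web): 105 × 10, A = 1 050 mm², x = 62.5 mm, Ī = 964687.5 mm⁴.
Bottom flange (beyond web): 105 × 10, A = 1 050 mm², x = 62.5 mm, Ī = 964687.5 mm⁴.
Centroid: x̄ = ΣA·x / ΣA = 38.54167 mm.
Transfer each piece to the centroidal y-axis using Ī + A·d² with d = x − 38.54167:
  web: d = -33.54167 mm → contributes +1 700 065 mm⁴
  top flange (beyond web): d = 23.95833 mm → contributes +1 567 389 mm⁴
  bottom flange (beyond web): d = 23.95833 mm → contributes +1 567 389 mm⁴
Total I = 4 834 844 mm⁴.

I_y ≈ 4.8348 × 10⁶ mm⁴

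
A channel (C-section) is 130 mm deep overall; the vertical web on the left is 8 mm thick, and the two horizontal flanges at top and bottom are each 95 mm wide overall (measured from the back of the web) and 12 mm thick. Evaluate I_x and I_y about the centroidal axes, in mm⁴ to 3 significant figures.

Treat the section as a set of non-overlapping primitives; coordinates are from the bounding-box lower-left.
Web: 8 × 130, A = 1 040 mm², y = 65 mm, Ī = 1 464 667 mm⁴.
Top flange (beyond web): 87 × 12, A = 1 044 mm², y = 124 mm, Ī = 12 528 mm⁴.
Bottom flange (beyond web): 87 × 12, A = 1 044 mm², y = 6 mm, Ī = 12 528 mm⁴.
By symmetry the centroid is at mid-height, ȳ = 65 mm.
Transfer each piece to the centroidal x-axis using Ī + A·d² with d = y − 65:
  web: d = 0 mm → contributes +1 464 667 mm⁴
  top flange (beyond web): d = 59 mm → contributes +3 646 692 mm⁴
  bottom flange (beyond web): d = -59 mm → contributes +3 646 692 mm⁴
Total I = 8 758 051 mm⁴.
For the y-axis: x̄ = 35.707 mm.
Repeating about the centroidal y-axis gives I_y = 2 888 886 mm⁴.

I_x ≈ 8.76 × 10⁶ mm⁴, I_y ≈ 2.89 × 10⁶ mm⁴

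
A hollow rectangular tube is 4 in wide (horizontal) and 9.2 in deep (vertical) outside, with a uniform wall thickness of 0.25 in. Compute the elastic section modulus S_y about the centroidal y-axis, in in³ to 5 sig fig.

Split into non-overlapping primitives; take the origin at the lower-left of the bounding box.
Outer rectangle: 4 × 9.2, A = 36.8 in², x = 2 in, Ī = 49.06667 in⁴.
Inner void (subtracted): 3.5 × 8.7, A = 30.45 in², x = 2 in, Ī = 31.08438 in⁴.
By symmetry the centroid is at mid-width, x̄ = 2 in.
All pieces are centred on the centroidal y-axis, so I = ΣĪ (holes subtracted) = 17.98229 in⁴.
Extreme fibre distance c = 2 in; S = I/c = 8.991146 in³.

S_y ≈ 8.9911 in³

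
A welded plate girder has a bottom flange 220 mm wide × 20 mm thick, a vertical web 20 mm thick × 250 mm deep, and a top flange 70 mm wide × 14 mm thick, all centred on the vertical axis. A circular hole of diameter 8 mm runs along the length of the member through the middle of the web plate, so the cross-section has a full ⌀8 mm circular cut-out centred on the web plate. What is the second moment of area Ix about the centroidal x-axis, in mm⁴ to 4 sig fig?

Decompose the section into non-overlapping parts with the origin at the bottom-left of its bounding rectangle.
Bottom plate: 220 × 20, A = 4 400 mm², y = 10 mm, Ī = 146 667 mm⁴.
Web plate: 20 × 250, A = 5 000 mm², y = 145 mm, Ī = 26 041 667 mm⁴.
Top plate: 70 × 14, A = 980 mm², y = 277 mm, Ī = 16006.7 mm⁴.
Hole (subtracted): ⌀8, A = 50.2655 mm², y = 145 mm, Ī = 201.062 mm⁴.
Centroid: ȳ = ΣA·y / ΣA = 100.019 mm.
Transfer each piece to the centroidal x-axis using Ī + A·d² with d = y − 100.019:
  bottom plate: d = -90.0192 mm → contributes +35 801 853 mm⁴
  web plate: d = 44.9808 mm → contributes +36 158 041 mm⁴
  top plate: d = 176.981 mm → contributes +30 711 775 mm⁴
  hole: d = 44.9808 mm → contributes −101 902 mm⁴
Total I = 102 569 768 mm⁴.

Ix ≈ 1.026 × 10⁸ mm⁴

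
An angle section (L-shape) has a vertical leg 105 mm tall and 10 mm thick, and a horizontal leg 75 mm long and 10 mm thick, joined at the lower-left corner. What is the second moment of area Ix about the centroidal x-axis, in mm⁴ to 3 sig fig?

Ix ≈ 1.88 × 10⁶ mm⁴

Break the section into simple shapes (no overlaps), measuring from the bottom-left corner of the bounding box.
Vertical leg: 10 × 105, A = 1 050 mm², y = 52.5 mm, Ī = 964 688 mm⁴.
Horizontal leg (remainder): 65 × 10, A = 650 mm², y = 5 mm, Ī = 5416.7 mm⁴.
Centroid: ȳ = ΣA·y / ΣA = 34.338 mm.
Transfer each piece to the centroidal x-axis using Ī + A·d² with d = y − 34.338:
  vertical leg: d = 18.162 mm → contributes +1 311 030 mm⁴
  horizontal leg (remainder): d = -29.338 mm → contributes +564 892 mm⁴
Total I = 1 875 922 mm⁴.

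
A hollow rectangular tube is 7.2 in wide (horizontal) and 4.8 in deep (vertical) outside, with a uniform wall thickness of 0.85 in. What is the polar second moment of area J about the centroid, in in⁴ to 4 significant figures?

Decompose the section into non-overlapping parts with the origin at the bottom-left of its bounding rectangle.
Outer rectangle: 7.2 × 4.8, A = 34.56 in², y = 2.4 in, Ī = 66.3552 in⁴.
Inner void (subtracted): 5.5 × 3.1, A = 17.05 in², y = 2.4 in, Ī = 13.6542 in⁴.
By symmetry the centroid is at mid-height, ȳ = 2.4 in.
All pieces are centred on the centroidal x-axis, so I = ΣĪ (holes subtracted) = 52.701 in⁴.
Repeating about the centroidal y-axis gives I_y = 106.319 in⁴.
Polar second moment: J = I_x + I_y = 159.02 in⁴.

J ≈ 159.0 in⁴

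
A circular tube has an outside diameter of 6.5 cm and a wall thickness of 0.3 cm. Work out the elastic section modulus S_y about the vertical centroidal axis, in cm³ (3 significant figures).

Break the section into simple shapes (no overlaps), measuring from the bottom-left corner of the bounding box.
Outer circle: ⌀6.5, A = 33.183 cm², x = 3.25 cm, Ī = 87.624 cm⁴.
Bore (subtracted): ⌀5.9, A = 27.34 cm², x = 3.25 cm, Ī = 59.481 cm⁴.
By symmetry the centroid is at mid-width, x̄ = 3.25 cm.
All pieces are centred on the vertical centroidal axis, so I = ΣĪ (holes subtracted) = 28.143 cm⁴.
Extreme fibre distance c = 3.25 cm; S = I/c = 8.6594 cm³.

S_y ≈ 8.66 cm³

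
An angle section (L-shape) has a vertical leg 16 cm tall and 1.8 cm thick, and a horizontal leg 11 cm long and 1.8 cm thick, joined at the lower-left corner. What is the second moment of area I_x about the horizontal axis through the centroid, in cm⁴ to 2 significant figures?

Split into non-overlapping primitives; take the origin at the lower-left of the bounding box.
Vertical leg: 1.8 × 16, A = 28.8 cm², y = 8 cm, Ī = 614.4 cm⁴.
Horizontal leg (remainder): 9.2 × 1.8, A = 16.56 cm², y = 0.9 cm, Ī = 4.471 cm⁴.
Centroid: ȳ = ΣA·y / ΣA = 5.408 cm.
Transfer each piece to the horizontal axis through the centroid using Ī + A·d² with d = y − 5.408:
  vertical leg: d = 2.592 cm → contributes +807.9 cm⁴
  horizontal leg (remainder): d = -4.508 cm → contributes +341 cm⁴
Total I = 1 149 cm⁴.

I_x ≈ 1100 cm⁴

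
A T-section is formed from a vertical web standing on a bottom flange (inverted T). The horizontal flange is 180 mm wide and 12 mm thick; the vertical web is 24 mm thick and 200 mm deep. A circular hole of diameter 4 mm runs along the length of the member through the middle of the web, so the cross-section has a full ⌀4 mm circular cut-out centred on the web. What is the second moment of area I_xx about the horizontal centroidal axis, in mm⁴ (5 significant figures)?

Treat the section as a set of non-overlapping primitives; coordinates are from the bounding-box lower-left.
Flange: 180 × 12, A = 2 160 mm², y = 6 mm, Ī = 25 920 mm⁴.
Web: 24 × 200, A = 4 800 mm², y = 112 mm, Ī = 16 000 000 mm⁴.
Hole (subtracted): ⌀4, A = 12.56637 mm², y = 112 mm, Ī = 12.56637 mm⁴.
Centroid: ȳ = ΣA·y / ΣA = 79.04395 mm.
Transfer each piece to the horizontal centroidal axis using Ī + A·d² with d = y − 79.04395:
  flange: d = -73.04395 mm → contributes +11 550 423 mm⁴
  web: d = 32.95605 mm → contributes +21 213 287 mm⁴
  hole: d = 32.95605 mm → contributes −13660.92 mm⁴
Total I = 32 750 049 mm⁴.

I_xx ≈ 3.2750 × 10⁷ mm⁴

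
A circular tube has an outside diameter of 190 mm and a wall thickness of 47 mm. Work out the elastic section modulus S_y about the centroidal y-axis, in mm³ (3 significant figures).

Split into non-overlapping primitives; take the origin at the lower-left of the bounding box.
Outer circle: ⌀190, A = 28 353 mm², x = 95 mm, Ī = 63 971 171 mm⁴.
Bore (subtracted): ⌀96, A = 7238.2 mm², x = 95 mm, Ī = 4 169 220 mm⁴.
By symmetry the centroid is at mid-width, x̄ = 95 mm.
All pieces are centred on the centroidal y-axis, so I = ΣĪ (holes subtracted) = 59 801 951 mm⁴.
Extreme fibre distance c = 95 mm; S = I/c = 629 494 mm³.

S_y ≈ 6.29 × 10⁵ mm³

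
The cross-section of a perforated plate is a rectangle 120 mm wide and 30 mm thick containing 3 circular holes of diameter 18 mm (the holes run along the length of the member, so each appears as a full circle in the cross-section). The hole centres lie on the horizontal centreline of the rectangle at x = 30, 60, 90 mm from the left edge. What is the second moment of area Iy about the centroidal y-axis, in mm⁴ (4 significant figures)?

Iy ≈ 3.846 × 10⁶ mm⁴

Split into non-overlapping primitives; take the origin at the lower-left of the bounding box.
Plate: 120 × 30, A = 3 600 mm², x = 60 mm, Ī = 4 320 000 mm⁴.
Hole 1 (subtracted): ⌀18, A = 254.469 mm², x = 30 mm, Ī = 5 153 mm⁴.
Hole 2 (subtracted): ⌀18, A = 254.469 mm², x = 60 mm, Ī = 5 153 mm⁴.
Hole 3 (subtracted): ⌀18, A = 254.469 mm², x = 90 mm, Ī = 5 153 mm⁴.
By symmetry the centroid is at mid-width, x̄ = 60 mm.
Transfer each piece to the centroidal y-axis using Ī + A·d² with d = x − 60:
  plate: d = 0 mm → contributes +4 320 000 mm⁴
  hole 1: d = -30 mm → contributes −234 175 mm⁴
  hole 2: d = 0 mm → contributes −5 153 mm⁴
  hole 3: d = 30 mm → contributes −234 175 mm⁴
Total I = 3 846 497 mm⁴.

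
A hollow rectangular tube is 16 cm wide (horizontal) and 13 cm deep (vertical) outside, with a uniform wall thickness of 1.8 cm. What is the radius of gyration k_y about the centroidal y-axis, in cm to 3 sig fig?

k_y ≈ 5.67 cm

Treat the section as a set of non-overlapping primitives; coordinates are from the bounding-box lower-left.
Outer rectangle: 16 × 13, A = 208 cm², x = 8 cm, Ī = 4437.3 cm⁴.
Inner void (subtracted): 12.4 × 9.4, A = 116.56 cm², x = 8 cm, Ī = 1493.5 cm⁴.
By symmetry the centroid is at mid-width, x̄ = 8 cm.
All pieces are centred on the centroidal y-axis, so I = ΣĪ (holes subtracted) = 2943.8 cm⁴.
Radius of gyration: k = √(I/A) = √(2943.8 / 91.44) = 5.674 cm.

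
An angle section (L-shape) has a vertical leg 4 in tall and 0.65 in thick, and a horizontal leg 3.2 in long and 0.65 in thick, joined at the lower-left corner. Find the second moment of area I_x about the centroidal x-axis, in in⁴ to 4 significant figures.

Break the section into simple shapes (no overlaps), measuring from the bottom-left corner of the bounding box.
Vertical leg: 0.65 × 4, A = 2.6 in², y = 2 in, Ī = 3.46667 in⁴.
Horizontal leg (remainder): 2.55 × 0.65, A = 1.6575 in², y = 0.325 in, Ī = 0.0583578 in⁴.
Centroid: ȳ = ΣA·y / ΣA = 1.3479 in.
Transfer each piece to the centroidal x-axis using Ī + A·d² with d = y − 1.3479:
  vertical leg: d = 0.652099 in → contributes +4.57227 in⁴
  horizontal leg (remainder): d = -1.0229 in → contributes +1.79264 in⁴
Total I = 6.36492 in⁴.

I_x ≈ 6.365 in⁴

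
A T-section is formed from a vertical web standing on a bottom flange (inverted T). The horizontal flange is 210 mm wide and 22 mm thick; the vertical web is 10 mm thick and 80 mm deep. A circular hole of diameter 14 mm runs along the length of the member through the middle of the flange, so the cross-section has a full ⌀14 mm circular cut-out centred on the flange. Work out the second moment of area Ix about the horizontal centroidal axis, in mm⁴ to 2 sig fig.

Ix ≈ 2.4 × 10⁶ mm⁴

Break the section into simple shapes (no overlaps), measuring from the bottom-left corner of the bounding box.
Flange: 210 × 22, A = 4 620 mm², y = 11 mm, Ī = 186 340 mm⁴.
Web: 10 × 80, A = 800 mm², y = 62 mm, Ī = 426 667 mm⁴.
Hole (subtracted): ⌀14, A = 153.9 mm², y = 11 mm, Ī = 1 886 mm⁴.
Centroid: ȳ = ΣA·y / ΣA = 18.75 mm.
Transfer each piece to the horizontal centroidal axis using Ī + A·d² with d = y − 18.75:
  flange: d = -7.748 mm → contributes +463 666 mm⁴
  web: d = 43.25 mm → contributes +1 923 274 mm⁴
  hole: d = -7.748 mm → contributes −11 126 mm⁴
Total I = 2 375 814 mm⁴.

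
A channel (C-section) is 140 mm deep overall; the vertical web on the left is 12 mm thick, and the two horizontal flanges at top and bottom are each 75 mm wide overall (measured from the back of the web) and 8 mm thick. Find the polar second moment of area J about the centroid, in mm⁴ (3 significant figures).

Decompose the section into non-overlapping parts with the origin at the bottom-left of its bounding rectangle.
Web: 12 × 140, A = 1 680 mm², y = 70 mm, Ī = 2 744 000 mm⁴.
Top flange (beyond web): 63 × 8, A = 504 mm², y = 136 mm, Ī = 2 688 mm⁴.
Bottom flange (beyond web): 63 × 8, A = 504 mm², y = 4 mm, Ī = 2 688 mm⁴.
By symmetry the centroid is at mid-height, ȳ = 70 mm.
Transfer each piece to the centroidal x-axis using Ī + A·d² with d = y − 70:
  web: d = 0 mm → contributes +2 744 000 mm⁴
  top flange (beyond web): d = 66 mm → contributes +2 198 112 mm⁴
  bottom flange (beyond web): d = -66 mm → contributes +2 198 112 mm⁴
Total I = 7 140 224 mm⁴.
For the y-axis: x̄ = 20.063 mm.
Repeating about the centroidal y-axis gives I_y = 1 239 494 mm⁴.
Polar second moment: J = I_x + I_y = 8 379 718 mm⁴.

J ≈ 8.38 × 10⁶ mm⁴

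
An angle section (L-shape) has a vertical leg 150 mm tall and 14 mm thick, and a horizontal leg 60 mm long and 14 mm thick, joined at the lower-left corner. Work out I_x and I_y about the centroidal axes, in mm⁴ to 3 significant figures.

I_x ≈ 6.23 × 10⁶ mm⁴, I_y ≈ 5.91 × 10⁵ mm⁴

Decompose the section into non-overlapping parts with the origin at the bottom-left of its bounding rectangle.
Vertical leg: 14 × 150, A = 2 100 mm², y = 75 mm, Ī = 3 937 500 mm⁴.
Horizontal leg (remainder): 46 × 14, A = 644 mm², y = 7 mm, Ī = 10 519 mm⁴.
Centroid: ȳ = ΣA·y / ΣA = 59.041 mm.
Transfer each piece to the centroidal x-axis using Ī + A·d² with d = y − 59.041:
  vertical leg: d = 15.959 mm → contributes +4 472 361 mm⁴
  horizontal leg (remainder): d = -52.041 mm → contributes +1 754 629 mm⁴
Total I = 6 226 990 mm⁴.
For the y-axis: x̄ = 14.041 mm.
Repeating about the centroidal y-axis gives I_y = 591 430 mm⁴.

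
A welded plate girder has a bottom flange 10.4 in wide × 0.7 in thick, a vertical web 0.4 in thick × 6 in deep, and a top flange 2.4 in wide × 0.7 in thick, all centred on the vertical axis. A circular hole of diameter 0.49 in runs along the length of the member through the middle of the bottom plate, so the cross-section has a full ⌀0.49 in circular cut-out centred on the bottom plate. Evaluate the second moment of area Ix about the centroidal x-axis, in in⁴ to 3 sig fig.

Ix ≈ 76.6 in⁴

Treat the section as a set of non-overlapping primitives; coordinates are from the bounding-box lower-left.
Bottom plate: 10.4 × 0.7, A = 7.28 in², y = 0.35 in, Ī = 0.29727 in⁴.
Web plate: 0.4 × 6, A = 2.4 in², y = 3.7 in, Ī = 7.2 in⁴.
Top plate: 2.4 × 0.7, A = 1.68 in², y = 7.05 in, Ī = 0.0686 in⁴.
Hole (subtracted): ⌀0.49, A = 0.18857 in², y = 0.35 in, Ī = 0.0028298 in⁴.
Centroid: ȳ = ΣA·y / ΣA = 2.0773 in.
Transfer each piece to the centroidal x-axis using Ī + A·d² with d = y − 2.0773:
  bottom plate: d = -1.7273 in → contributes +22.017 in⁴
  web plate: d = 1.6227 in → contributes +13.52 in⁴
  top plate: d = 4.9727 in → contributes +41.612 in⁴
  hole: d = -1.7273 in → contributes −0.56543 in⁴
Total I = 76.583 in⁴.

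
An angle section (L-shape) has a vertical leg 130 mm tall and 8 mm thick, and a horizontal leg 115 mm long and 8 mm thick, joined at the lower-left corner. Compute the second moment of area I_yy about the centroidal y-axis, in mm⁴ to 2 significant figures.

Decompose the section into non-overlapping parts with the origin at the bottom-left of its bounding rectangle.
Vertical leg: 8 × 130, A = 1 040 mm², x = 4 mm, Ī = 5 547 mm⁴.
Horizontal leg (remainder): 107 × 8, A = 856 mm², x = 61.5 mm, Ī = 816 695 mm⁴.
Centroid: x̄ = ΣA·x / ΣA = 29.96 mm.
Transfer each piece to the centroidal y-axis using Ī + A·d² with d = x − 29.96:
  vertical leg: d = -25.96 mm → contributes +706 421 mm⁴
  horizontal leg (remainder): d = 31.54 mm → contributes +1 668 224 mm⁴
Total I = 2 374 645 mm⁴.

I_yy ≈ 2.4 × 10⁶ mm⁴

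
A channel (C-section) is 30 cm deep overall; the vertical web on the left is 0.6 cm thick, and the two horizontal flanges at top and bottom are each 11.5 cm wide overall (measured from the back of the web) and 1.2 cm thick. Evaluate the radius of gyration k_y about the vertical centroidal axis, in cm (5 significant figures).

Split into non-overlapping primitives; take the origin at the lower-left of the bounding box.
Web: 0.6 × 30, A = 18 cm², x = 0.3 cm, Ī = 0.54 cm⁴.
Top flange (beyond web): 10.9 × 1.2, A = 13.08 cm², x = 6.05 cm, Ī = 129.5029 cm⁴.
Bottom flange (beyond web): 10.9 × 1.2, A = 13.08 cm², x = 6.05 cm, Ī = 129.5029 cm⁴.
Centroid: x̄ = ΣA·x / ΣA = 3.70625 cm.
Transfer each piece to the vertical centroidal axis using Ī + A·d² with d = x − 3.70625:
  web: d = -3.40625 cm → contributes +209.3857 cm⁴
  top flange (beyond web): d = 2.34375 cm → contributes +201.3535 cm⁴
  bottom flange (beyond web): d = 2.34375 cm → contributes +201.3535 cm⁴
Total I = 612.0927 cm⁴.
Radius of gyration: k = √(I/A) = √(612.0927 / 44.16) = 3.723009 cm.

k_y ≈ 3.7230 cm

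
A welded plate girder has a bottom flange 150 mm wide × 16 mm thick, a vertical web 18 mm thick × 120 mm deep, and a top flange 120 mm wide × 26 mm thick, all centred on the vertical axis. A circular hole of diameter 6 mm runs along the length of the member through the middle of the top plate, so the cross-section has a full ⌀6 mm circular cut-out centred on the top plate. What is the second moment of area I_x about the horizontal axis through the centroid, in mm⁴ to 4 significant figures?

I_x ≈ 2.988 × 10⁷ mm⁴

Treat the section as a set of non-overlapping primitives; coordinates are from the bounding-box lower-left.
Bottom plate: 150 × 16, A = 2 400 mm², y = 8 mm, Ī = 51 200 mm⁴.
Web plate: 18 × 120, A = 2 160 mm², y = 76 mm, Ī = 2 592 000 mm⁴.
Top plate: 120 × 26, A = 3 120 mm², y = 149 mm, Ī = 175 760 mm⁴.
Hole (subtracted): ⌀6, A = 28.2743 mm², y = 149 mm, Ī = 63.6173 mm⁴.
Centroid: ȳ = ΣA·y / ΣA = 84.1676 mm.
Transfer each piece to the horizontal axis through the centroid using Ī + A·d² with d = y − 84.1676:
  bottom plate: d = -76.1676 mm → contributes +13 974 795 mm⁴
  web plate: d = -8.16757 mm → contributes +2 736 092 mm⁴
  top plate: d = 64.8324 mm → contributes +13 289 883 mm⁴
  hole: d = 64.8324 mm → contributes −118 908 mm⁴
Total I = 29 881 862 mm⁴.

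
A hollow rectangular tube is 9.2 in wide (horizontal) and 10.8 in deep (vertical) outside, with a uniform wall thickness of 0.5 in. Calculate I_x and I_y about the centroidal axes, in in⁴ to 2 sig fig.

Break the section into simple shapes (no overlaps), measuring from the bottom-left corner of the bounding box.
Outer rectangle: 9.2 × 10.8, A = 99.36 in², y = 5.4 in, Ī = 965.8 in⁴.
Inner void (subtracted): 8.2 × 9.8, A = 80.36 in², y = 5.4 in, Ī = 643.1 in⁴.
By symmetry the centroid is at mid-height, ȳ = 5.4 in.
All pieces are centred on the centroidal x-axis, so I = ΣĪ (holes subtracted) = 322.6 in⁴.
Repeating about the centroidal y-axis gives I_y = 250.5 in⁴.

I_x ≈ 320 in⁴, I_y ≈ 250 in⁴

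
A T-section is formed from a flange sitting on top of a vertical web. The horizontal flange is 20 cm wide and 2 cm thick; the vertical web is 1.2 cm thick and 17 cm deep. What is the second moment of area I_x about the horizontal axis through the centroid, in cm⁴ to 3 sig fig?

Break the section into simple shapes (no overlaps), measuring from the bottom-left corner of the bounding box.
Flange: 20 × 2, A = 40 cm², y = 18 cm, Ī = 13.333 cm⁴.
Web: 1.2 × 17, A = 20.4 cm², y = 8.5 cm, Ī = 491.3 cm⁴.
Centroid: ȳ = ΣA·y / ΣA = 14.791 cm.
Transfer each piece to the horizontal axis through the centroid using Ī + A·d² with d = y − 14.791:
  flange: d = 3.2086 cm → contributes +425.14 cm⁴
  web: d = -6.2914 cm → contributes +1298.8 cm⁴
Total I = 1723.9 cm⁴.

I_x ≈ 1720 cm⁴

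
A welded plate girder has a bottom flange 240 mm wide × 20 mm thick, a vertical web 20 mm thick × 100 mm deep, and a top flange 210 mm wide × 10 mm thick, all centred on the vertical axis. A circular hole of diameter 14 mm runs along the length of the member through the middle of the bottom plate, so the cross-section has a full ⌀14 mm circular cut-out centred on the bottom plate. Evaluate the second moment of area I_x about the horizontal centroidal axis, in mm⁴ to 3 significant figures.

Break the section into simple shapes (no overlaps), measuring from the bottom-left corner of the bounding box.
Bottom plate: 240 × 20, A = 4 800 mm², y = 10 mm, Ī = 160 000 mm⁴.
Web plate: 20 × 100, A = 2 000 mm², y = 70 mm, Ī = 1 666 667 mm⁴.
Top plate: 210 × 10, A = 2 100 mm², y = 125 mm, Ī = 17 500 mm⁴.
Hole (subtracted): ⌀14, A = 153.94 mm², y = 10 mm, Ī = 1885.7 mm⁴.
Centroid: ȳ = ΣA·y / ΣA = 51.333 mm.
Transfer each piece to the horizontal centroidal axis using Ī + A·d² with d = y − 51.333:
  bottom plate: d = -41.333 mm → contributes +8 360 357 mm⁴
  web plate: d = 18.667 mm → contributes +2 363 589 mm⁴
  top plate: d = 73.667 mm → contributes +11 413 871 mm⁴
  hole: d = -41.333 mm → contributes −264 875 mm⁴
Total I = 21 872 942 mm⁴.

I_x ≈ 2.19 × 10⁷ mm⁴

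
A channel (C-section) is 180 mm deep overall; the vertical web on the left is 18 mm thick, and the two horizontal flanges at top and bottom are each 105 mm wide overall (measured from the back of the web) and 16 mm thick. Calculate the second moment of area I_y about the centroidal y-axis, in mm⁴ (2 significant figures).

I_y ≈ 6.0 × 10⁶ mm⁴

Split into non-overlapping primitives; take the origin at the lower-left of the bounding box.
Web: 18 × 180, A = 3 240 mm², x = 9 mm, Ī = 87 480 mm⁴.
Top flange (beyond web): 87 × 16, A = 1 392 mm², x = 61.5 mm, Ī = 878 004 mm⁴.
Bottom flange (beyond web): 87 × 16, A = 1 392 mm², x = 61.5 mm, Ī = 878 004 mm⁴.
Centroid: x̄ = ΣA·x / ΣA = 33.26 mm.
Transfer each piece to the centroidal y-axis using Ī + A·d² with d = x − 33.26:
  web: d = -24.26 mm → contributes +1 994 838 mm⁴
  top flange (beyond web): d = 28.24 mm → contributes +1 987 889 mm⁴
  bottom flange (beyond web): d = 28.24 mm → contributes +1 987 889 mm⁴
Total I = 5 970 615 mm⁴.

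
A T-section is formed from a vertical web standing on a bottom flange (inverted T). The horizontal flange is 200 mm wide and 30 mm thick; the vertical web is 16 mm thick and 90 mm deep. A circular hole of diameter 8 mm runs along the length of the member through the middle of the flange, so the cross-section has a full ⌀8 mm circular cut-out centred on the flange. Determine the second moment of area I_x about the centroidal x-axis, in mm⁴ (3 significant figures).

Decompose the section into non-overlapping parts with the origin at the bottom-left of its bounding rectangle.
Flange: 200 × 30, A = 6 000 mm², y = 15 mm, Ī = 450 000 mm⁴.
Web: 16 × 90, A = 1 440 mm², y = 75 mm, Ī = 972 000 mm⁴.
Hole (subtracted): ⌀8, A = 50.265 mm², y = 15 mm, Ī = 201.06 mm⁴.
Centroid: ȳ = ΣA·y / ΣA = 26.692 mm.
Transfer each piece to the centroidal x-axis using Ī + A·d² with d = y − 26.692:
  flange: d = -11.692 mm → contributes +1 270 202 mm⁴
  web: d = 48.308 mm → contributes +4 332 489 mm⁴
  hole: d = -11.692 mm → contributes −7072.4 mm⁴
Total I = 5 595 619 mm⁴.

I_x ≈ 5.60 × 10⁶ mm⁴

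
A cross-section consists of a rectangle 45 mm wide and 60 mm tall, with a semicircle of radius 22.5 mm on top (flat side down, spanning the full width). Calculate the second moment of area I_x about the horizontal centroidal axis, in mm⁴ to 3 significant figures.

I_x ≈ 1.80 × 10⁶ mm⁴

Split into non-overlapping primitives; take the origin at the lower-left of the bounding box.
Rectangular body: 45 × 60, A = 2 700 mm², y = 30 mm, Ī = 810 000 mm⁴.
Semicircular cap: semicircle r = 22.5, A = 795.22 mm², y = 69.549 mm, Ī = 28 130 mm⁴.
Centroid: ȳ = ΣA·y / ΣA = 38.998 mm.
Transfer each piece to the horizontal centroidal axis using Ī + A·d² with d = y − 38.998:
  rectangular body: d = -8.9981 mm → contributes +1 028 607 mm⁴
  semicircular cap: d = 30.551 mm → contributes +770 366 mm⁴
Total I = 1 798 972 mm⁴.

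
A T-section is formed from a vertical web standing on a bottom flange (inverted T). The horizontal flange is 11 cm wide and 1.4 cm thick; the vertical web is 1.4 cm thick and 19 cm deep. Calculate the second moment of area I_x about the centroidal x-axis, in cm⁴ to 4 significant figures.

Decompose the section into non-overlapping parts with the origin at the bottom-left of its bounding rectangle.
Flange: 11 × 1.4, A = 15.4 cm², y = 0.7 cm, Ī = 2.51533 cm⁴.
Web: 1.4 × 19, A = 26.6 cm², y = 10.9 cm, Ī = 800.217 cm⁴.
Centroid: ȳ = ΣA·y / ΣA = 7.16 cm.
Transfer each piece to the centroidal x-axis using Ī + A·d² with d = y − 7.16:
  flange: d = -6.46 cm → contributes +645.182 cm⁴
  web: d = 3.74 cm → contributes +1172.29 cm⁴
Total I = 1817.47 cm⁴.

I_x ≈ 1817 cm⁴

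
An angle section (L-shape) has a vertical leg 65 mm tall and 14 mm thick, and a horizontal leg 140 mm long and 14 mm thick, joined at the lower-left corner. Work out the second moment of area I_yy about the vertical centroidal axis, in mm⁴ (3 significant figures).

Treat the section as a set of non-overlapping primitives; coordinates are from the bounding-box lower-left.
Vertical leg: 14 × 65, A = 910 mm², x = 7 mm, Ī = 14 863 mm⁴.
Horizontal leg (remainder): 126 × 14, A = 1 764 mm², x = 77 mm, Ī = 2 333 772 mm⁴.
Centroid: x̄ = ΣA·x / ΣA = 53.178 mm.
Transfer each piece to the vertical centroidal axis using Ī + A·d² with d = x − 53.178:
  vertical leg: d = -46.178 mm → contributes +1 955 355 mm⁴
  horizontal leg (remainder): d = 23.822 mm → contributes +3 334 819 mm⁴
Total I = 5 290 175 mm⁴.

I_yy ≈ 5.29 × 10⁶ mm⁴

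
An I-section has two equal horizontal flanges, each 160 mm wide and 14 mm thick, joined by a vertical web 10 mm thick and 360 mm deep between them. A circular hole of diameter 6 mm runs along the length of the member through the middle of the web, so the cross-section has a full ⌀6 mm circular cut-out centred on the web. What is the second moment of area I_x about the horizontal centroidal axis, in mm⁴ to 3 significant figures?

I_x ≈ 1.96 × 10⁸ mm⁴

Break the section into simple shapes (no overlaps), measuring from the bottom-left corner of the bounding box.
Bottom flange: 160 × 14, A = 2 240 mm², y = 7 mm, Ī = 36 587 mm⁴.
Web: 10 × 360, A = 3 600 mm², y = 194 mm, Ī = 38 880 000 mm⁴.
Top flange: 160 × 14, A = 2 240 mm², y = 381 mm, Ī = 36 587 mm⁴.
Hole (subtracted): ⌀6, A = 28.274 mm², y = 194 mm, Ī = 63.617 mm⁴.
By symmetry the centroid is at mid-height, ȳ = 194 mm.
Transfer each piece to the horizontal centroidal axis using Ī + A·d² with d = y − 194:
  bottom flange: d = -187 mm → contributes +78 367 147 mm⁴
  web: d = 0 mm → contributes +38 880 000 mm⁴
  top flange: d = 187 mm → contributes +78 367 147 mm⁴
  hole: d = 0 mm → contributes −63.617 mm⁴
Total I = 195 614 230 mm⁴.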